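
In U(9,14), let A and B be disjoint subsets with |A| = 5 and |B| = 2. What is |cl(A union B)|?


|A union B| = 5 + 2 = 7 (disjoint).
In U(9,14), cl(S) = S if |S| < 9, else cl(S) = E.
Since 7 < 9, cl(A union B) = A union B.
|cl(A union B)| = 7.

7


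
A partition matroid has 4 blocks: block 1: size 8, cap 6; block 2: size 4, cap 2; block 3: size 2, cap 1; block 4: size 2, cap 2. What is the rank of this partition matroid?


Rank of a partition matroid = sum of min(|Si|, ci) for each block.
= min(8,6) + min(4,2) + min(2,1) + min(2,2)
= 6 + 2 + 1 + 2
= 11.

11


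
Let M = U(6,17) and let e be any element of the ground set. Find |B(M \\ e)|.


Deleting e from U(6,17) gives U(6,16) since n > r.
Bases of U(6,16) = C(16,6) = 8008.

8008


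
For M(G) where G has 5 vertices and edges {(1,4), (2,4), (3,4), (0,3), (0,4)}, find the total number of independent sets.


An independent set in a graphic matroid is an acyclic edge subset.
G has 5 vertices and 5 edges.
Enumerate all 2^5 = 32 subsets, checking for acyclicity.
Total independent sets = 28.

28


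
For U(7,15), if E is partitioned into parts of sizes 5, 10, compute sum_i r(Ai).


r(Ai) = min(|Ai|, 7) for each part.
Sum = min(5,7) + min(10,7)
    = 5 + 7
    = 12.

12


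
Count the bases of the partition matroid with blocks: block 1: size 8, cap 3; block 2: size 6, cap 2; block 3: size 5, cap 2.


A basis picks exactly ci elements from block i.
Number of bases = product of C(|Si|, ci).
= C(8,3) * C(6,2) * C(5,2)
= 56 * 15 * 10
= 8400.

8400


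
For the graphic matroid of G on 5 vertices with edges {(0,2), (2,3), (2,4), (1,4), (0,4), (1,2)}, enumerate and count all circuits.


A circuit in a graphic matroid = edge set of a simple cycle.
G has 5 vertices and 6 edges.
Enumerating all minimal edge subsets forming cycles...
Total circuits found: 3.

3


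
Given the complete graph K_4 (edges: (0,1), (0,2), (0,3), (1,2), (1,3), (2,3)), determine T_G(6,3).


T(K_4; x,y) = x^3 + 3x^2 + 4xy + 2x + y^3 + 3y^2 + 2y.
Substituting x=6, y=3:
= 216 + 108 + 72 + 12 + 27 + 27 + 6
= 468.

468


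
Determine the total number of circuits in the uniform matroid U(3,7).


In U(3,7), circuits are the (4)-element subsets.
Any set of 4 elements is dependent, and removing any one element gives
an independent set of size 3, so it is a minimal dependent set.
Number of circuits = C(7,4) = 7! / (4! * 3!) = 35.

35


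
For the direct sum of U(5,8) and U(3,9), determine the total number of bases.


Bases of a direct sum M1 + M2: |B| = |B(M1)| * |B(M2)|.
|B(U(5,8))| = C(8,5) = 56.
|B(U(3,9))| = C(9,3) = 84.
Total bases = 56 * 84 = 4704.

4704


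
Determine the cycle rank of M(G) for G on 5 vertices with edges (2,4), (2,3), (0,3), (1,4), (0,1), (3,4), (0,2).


Cycle rank (nullity) = |E| - r(M) = |E| - (|V| - c).
|E| = 7, |V| = 5, c = 1.
Nullity = 7 - (5 - 1) = 7 - 4 = 3.

3


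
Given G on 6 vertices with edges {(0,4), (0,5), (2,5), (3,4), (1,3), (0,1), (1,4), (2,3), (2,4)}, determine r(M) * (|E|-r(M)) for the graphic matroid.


r(M) = |V| - c = 6 - 1 = 5.
nullity = |E| - r(M) = 9 - 5 = 4.
Product = 5 * 4 = 20.

20


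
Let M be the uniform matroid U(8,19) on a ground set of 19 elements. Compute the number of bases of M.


Bases of U(8,19) are all 8-element subsets of the 19-element ground set.
Number of bases = C(19,8).
C(19,8) = 75582.

75582


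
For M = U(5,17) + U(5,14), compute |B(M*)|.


(M1+M2)* = M1* + M2*.
M1* = U(12,17), bases: C(17,12) = 6188.
M2* = U(9,14), bases: C(14,9) = 2002.
|B(M*)| = 6188 * 2002 = 12388376.

12388376


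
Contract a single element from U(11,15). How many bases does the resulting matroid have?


Contracting e from U(11,15) gives U(10,14).
Bases of U(10,14) = (14 choose 10) = 1001.

1001


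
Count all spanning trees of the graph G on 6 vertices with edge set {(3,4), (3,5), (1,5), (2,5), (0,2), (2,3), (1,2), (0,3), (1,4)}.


By Kirchhoff's matrix tree theorem, the number of spanning trees equals
the determinant of any cofactor of the Laplacian matrix L.
G has 6 vertices and 9 edges.
Computing the (5 x 5) cofactor determinant gives 61.

61


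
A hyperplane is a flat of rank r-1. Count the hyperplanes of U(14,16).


Hyperplanes of U(14,16) are flats of rank 13.
In a uniform matroid, these are exactly the (13)-element subsets.
Count = (16 choose 13) = 560.

560


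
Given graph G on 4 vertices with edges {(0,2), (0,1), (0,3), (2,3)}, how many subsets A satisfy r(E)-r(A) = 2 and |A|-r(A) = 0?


R(x,y) = sum over A in 2^E of x^(r(E)-r(A)) * y^(|A|-r(A)).
G has 4 vertices, 4 edges. r(E) = 3.
Enumerate all 2^4 = 16 subsets.
Count subsets with r(E)-r(A)=2 and |A|-r(A)=0: 4.

4


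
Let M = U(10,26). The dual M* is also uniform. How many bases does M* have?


The dual of U(r,n) is U(n-r, n) = U(16,26).
Bases of U(16,26) are all (16)-element subsets.
|B(M*)| = C(26,16) = 5311735.

5311735


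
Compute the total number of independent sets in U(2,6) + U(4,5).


For a direct sum, |I(M1+M2)| = |I(M1)| * |I(M2)|.
|I(U(2,6))| = sum C(6,k) for k=0..2 = 22.
|I(U(4,5))| = sum C(5,k) for k=0..4 = 31.
Total = 22 * 31 = 682.

682


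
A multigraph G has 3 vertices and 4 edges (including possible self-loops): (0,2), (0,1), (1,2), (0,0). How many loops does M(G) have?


In a graphic matroid, a loop is a self-loop edge (u,u) with rank 0.
Examining all 4 edges for self-loops...
Self-loops found: (0,0)
Number of loops = 1.

1


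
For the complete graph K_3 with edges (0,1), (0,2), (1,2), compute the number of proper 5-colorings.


P(K_3, k) = k(k-1)(k-2)...(k-2).
P(5) = (5) * (4) * (3) = 60.

60


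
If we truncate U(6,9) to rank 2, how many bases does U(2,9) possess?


Truncating U(6,9) to rank 2 gives U(2,9).
Bases of U(2,9) are all 2-element subsets of 9 elements.
Number of bases = C(9,2) = (9 * 8) / (1 * 2) = 36.

36


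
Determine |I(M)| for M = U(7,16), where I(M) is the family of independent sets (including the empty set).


Independent sets of U(7,16) are all subsets of size <= 7.
Count = (16 choose 0) + (16 choose 1) + (16 choose 2) + (16 choose 3) + (16 choose 4) + (16 choose 5) + (16 choose 6) + (16 choose 7)
     = 1 + 16 + 120 + 560 + 1820 + 4368 + 8008 + 11440
     = 26333.

26333


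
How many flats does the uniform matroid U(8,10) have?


Flats of U(8,10): every subset of size < 8 is a flat, plus E itself.
Count = (10 choose 0) + (10 choose 1) + (10 choose 2) + (10 choose 3) + (10 choose 4) + (10 choose 5) + (10 choose 6) + (10 choose 7) + 1
     = 1 + 10 + 45 + 120 + 210 + 252 + 210 + 120 + 1
     = 969.

969


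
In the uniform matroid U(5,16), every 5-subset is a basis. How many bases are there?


Bases of U(5,16) are all 5-element subsets of the 16-element ground set.
Number of bases = C(16,5).
(16 choose 5) = 4368.

4368


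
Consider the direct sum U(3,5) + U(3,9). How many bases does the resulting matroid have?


Bases of a direct sum M1 + M2: |B| = |B(M1)| * |B(M2)|.
|B(U(3,5))| = C(5,3) = 10.
|B(U(3,9))| = C(9,3) = 84.
Total bases = 10 * 84 = 840.

840


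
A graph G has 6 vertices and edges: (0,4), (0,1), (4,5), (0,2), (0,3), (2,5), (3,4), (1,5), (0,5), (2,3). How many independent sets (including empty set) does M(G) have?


An independent set in a graphic matroid is an acyclic edge subset.
G has 6 vertices and 10 edges.
Enumerate all 2^10 = 1024 subsets, checking for acyclicity.
Total independent sets = 450.

450


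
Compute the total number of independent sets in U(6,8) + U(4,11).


For a direct sum, |I(M1+M2)| = |I(M1)| * |I(M2)|.
|I(U(6,8))| = sum C(8,k) for k=0..6 = 247.
|I(U(4,11))| = sum C(11,k) for k=0..4 = 562.
Total = 247 * 562 = 138814.

138814


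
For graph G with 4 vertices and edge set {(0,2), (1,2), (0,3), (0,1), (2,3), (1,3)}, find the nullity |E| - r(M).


Cycle rank (nullity) = |E| - r(M) = |E| - (|V| - c).
|E| = 6, |V| = 4, c = 1.
Nullity = 6 - (4 - 1) = 6 - 3 = 3.

3


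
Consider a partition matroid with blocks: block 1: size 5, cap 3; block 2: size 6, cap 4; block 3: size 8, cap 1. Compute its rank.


Rank of a partition matroid = sum of min(|Si|, ci) for each block.
= min(5,3) + min(6,4) + min(8,1)
= 3 + 4 + 1
= 8.

8


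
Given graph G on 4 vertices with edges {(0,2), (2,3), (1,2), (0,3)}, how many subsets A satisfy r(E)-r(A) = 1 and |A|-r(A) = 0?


R(x,y) = sum over A in 2^E of x^(r(E)-r(A)) * y^(|A|-r(A)).
G has 4 vertices, 4 edges. r(E) = 3.
Enumerate all 2^4 = 16 subsets.
Count subsets with r(E)-r(A)=1 and |A|-r(A)=0: 6.

6


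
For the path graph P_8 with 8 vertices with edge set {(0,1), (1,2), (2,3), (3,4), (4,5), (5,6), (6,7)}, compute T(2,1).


A path on 8 vertices is a tree with 7 edges.
T(x,y) = x^(7) for any tree.
T(2,1) = 2^7 = 128.

128


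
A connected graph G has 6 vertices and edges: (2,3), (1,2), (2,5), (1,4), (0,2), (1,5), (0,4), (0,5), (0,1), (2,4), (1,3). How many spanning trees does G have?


By Kirchhoff's matrix tree theorem, the number of spanning trees equals
the determinant of any cofactor of the Laplacian matrix L.
G has 6 vertices and 11 edges.
Computing the (5 x 5) cofactor determinant gives 180.

180


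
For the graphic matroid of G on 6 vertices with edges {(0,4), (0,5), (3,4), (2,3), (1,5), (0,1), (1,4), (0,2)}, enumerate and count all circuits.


A circuit in a graphic matroid = edge set of a simple cycle.
G has 6 vertices and 8 edges.
Enumerating all minimal edge subsets forming cycles...
Total circuits found: 6.

6


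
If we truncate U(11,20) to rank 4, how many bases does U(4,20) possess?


Truncating U(11,20) to rank 4 gives U(4,20).
Bases of U(4,20) are all 4-element subsets of 20 elements.
Number of bases = C(20,4) = 20! / (4! * 16!) = 4845.

4845


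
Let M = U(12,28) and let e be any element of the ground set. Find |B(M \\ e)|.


Deleting e from U(12,28) gives U(12,27) since n > r.
Bases of U(12,27) = C(27,12) = 17383860.

17383860


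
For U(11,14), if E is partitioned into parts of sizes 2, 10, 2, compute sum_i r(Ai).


r(Ai) = min(|Ai|, 11) for each part.
Sum = min(2,11) + min(10,11) + min(2,11)
    = 2 + 10 + 2
    = 14.

14


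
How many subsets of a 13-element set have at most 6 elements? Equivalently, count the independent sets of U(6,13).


Independent sets of U(6,13) are all subsets of size <= 6.
Count = (13 choose 0) + (13 choose 1) + (13 choose 2) + (13 choose 3) + (13 choose 4) + (13 choose 5) + (13 choose 6)
     = 1 + 13 + 78 + 286 + 715 + 1287 + 1716
     = 4096.

4096


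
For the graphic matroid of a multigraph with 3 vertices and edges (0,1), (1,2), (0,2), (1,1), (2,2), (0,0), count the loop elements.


In a graphic matroid, a loop is a self-loop edge (u,u) with rank 0.
Examining all 6 edges for self-loops...
Self-loops found: (1,1), (2,2), (0,0)
Number of loops = 3.

3


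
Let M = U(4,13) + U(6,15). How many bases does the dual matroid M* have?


(M1+M2)* = M1* + M2*.
M1* = U(9,13), bases: C(13,9) = 715.
M2* = U(9,15), bases: C(15,9) = 5005.
|B(M*)| = 715 * 5005 = 3578575.

3578575


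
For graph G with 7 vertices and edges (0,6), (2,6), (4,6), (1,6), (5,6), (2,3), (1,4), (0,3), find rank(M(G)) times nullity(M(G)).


r(M) = |V| - c = 7 - 1 = 6.
nullity = |E| - r(M) = 8 - 6 = 2.
Product = 6 * 2 = 12.

12


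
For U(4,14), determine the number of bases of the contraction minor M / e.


Contracting e from U(4,14) gives U(3,13).
Bases of U(3,13) = C(13,3) = 13! / (3! * 10!) = 286.

286


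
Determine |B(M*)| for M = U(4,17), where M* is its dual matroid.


The dual of U(r,n) is U(n-r, n) = U(13,17).
Bases of U(13,17) are all (13)-element subsets.
|B(M*)| = C(17,13) = 17! / (13! * 4!) = 2380.

2380


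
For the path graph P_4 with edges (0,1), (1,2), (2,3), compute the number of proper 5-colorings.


P(P_4, k) = k * (k-1)^(3).
P(5) = 5 * 4^3 = 5 * 64 = 320.

320


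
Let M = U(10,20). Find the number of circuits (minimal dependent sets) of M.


In U(10,20), circuits are the (11)-element subsets.
Any set of 11 elements is dependent, and removing any one element gives
an independent set of size 10, so it is a minimal dependent set.
Number of circuits = (20 choose 11) = 167960.

167960


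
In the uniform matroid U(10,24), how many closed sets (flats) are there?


Flats of U(10,24): every subset of size < 10 is a flat, plus E itself.
Count = (24 choose 0) + (24 choose 1) + (24 choose 2) + (24 choose 3) + (24 choose 4) + (24 choose 5) + (24 choose 6) + (24 choose 7) + (24 choose 8) + (24 choose 9) + 1
     = 1 + 24 + 276 + 2024 + 10626 + 42504 + 134596 + 346104 + 735471 + 1307504 + 1
     = 2579131.

2579131


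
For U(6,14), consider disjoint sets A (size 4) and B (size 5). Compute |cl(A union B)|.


|A union B| = 4 + 5 = 9 (disjoint).
In U(6,14), cl(S) = S if |S| < 6, else cl(S) = E.
Since 9 >= 6, cl(A union B) = E.
|cl(A union B)| = 14.

14


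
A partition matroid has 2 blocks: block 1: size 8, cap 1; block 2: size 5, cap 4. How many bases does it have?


A basis picks exactly ci elements from block i.
Number of bases = product of C(|Si|, ci).
= C(8,1) * C(5,4)
= 8 * 5
= 40.

40


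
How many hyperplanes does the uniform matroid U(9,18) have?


Hyperplanes of U(9,18) are flats of rank 8.
In a uniform matroid, these are exactly the (8)-element subsets.
Count = C(18,8) = 43758.

43758


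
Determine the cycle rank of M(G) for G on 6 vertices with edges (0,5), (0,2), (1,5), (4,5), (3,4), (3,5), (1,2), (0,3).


Cycle rank (nullity) = |E| - r(M) = |E| - (|V| - c).
|E| = 8, |V| = 6, c = 1.
Nullity = 8 - (6 - 1) = 8 - 5 = 3.

3


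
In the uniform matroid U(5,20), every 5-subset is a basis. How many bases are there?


Bases of U(5,20) are all 5-element subsets of the 20-element ground set.
Number of bases = C(20,5).
C(20,5) = 15504.

15504


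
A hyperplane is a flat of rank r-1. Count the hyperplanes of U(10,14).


Hyperplanes of U(10,14) are flats of rank 9.
In a uniform matroid, these are exactly the (9)-element subsets.
Count = (14 choose 9) = 2002.

2002


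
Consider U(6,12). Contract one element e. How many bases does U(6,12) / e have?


Contracting e from U(6,12) gives U(5,11).
Bases of U(5,11) = C(11,5) = 11! / (5! * 6!) = 462.

462


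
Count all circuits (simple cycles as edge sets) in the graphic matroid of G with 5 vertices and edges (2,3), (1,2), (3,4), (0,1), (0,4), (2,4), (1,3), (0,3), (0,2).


A circuit in a graphic matroid = edge set of a simple cycle.
G has 5 vertices and 9 edges.
Enumerating all minimal edge subsets forming cycles...
Total circuits found: 22.

22


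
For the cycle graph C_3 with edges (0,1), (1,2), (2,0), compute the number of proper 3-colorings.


P(C_3, k) = (k-1)^3 + (-1)^3*(k-1).
P(3) = (2)^3 - 2
= 8 - 2 = 6.

6


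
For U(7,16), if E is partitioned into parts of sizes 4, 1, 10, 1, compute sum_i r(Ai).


r(Ai) = min(|Ai|, 7) for each part.
Sum = min(4,7) + min(1,7) + min(10,7) + min(1,7)
    = 4 + 1 + 7 + 1
    = 13.

13


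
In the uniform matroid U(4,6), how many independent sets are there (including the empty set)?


Independent sets of U(4,6) are all subsets of size <= 4.
Count = C(6,0) + C(6,1) + C(6,2) + C(6,3) + C(6,4)
     = 1 + 6 + 15 + 20 + 15
     = 57.

57


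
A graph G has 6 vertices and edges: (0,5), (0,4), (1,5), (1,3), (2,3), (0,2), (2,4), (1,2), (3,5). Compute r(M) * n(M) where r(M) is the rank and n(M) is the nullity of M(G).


r(M) = |V| - c = 6 - 1 = 5.
nullity = |E| - r(M) = 9 - 5 = 4.
Product = 5 * 4 = 20.

20


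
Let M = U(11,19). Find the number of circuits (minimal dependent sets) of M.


In U(11,19), circuits are the (12)-element subsets.
Any set of 12 elements is dependent, and removing any one element gives
an independent set of size 11, so it is a minimal dependent set.
Number of circuits = (19 choose 12) = 50388.

50388


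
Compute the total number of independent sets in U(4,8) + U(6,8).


For a direct sum, |I(M1+M2)| = |I(M1)| * |I(M2)|.
|I(U(4,8))| = sum C(8,k) for k=0..4 = 163.
|I(U(6,8))| = sum C(8,k) for k=0..6 = 247.
Total = 163 * 247 = 40261.

40261


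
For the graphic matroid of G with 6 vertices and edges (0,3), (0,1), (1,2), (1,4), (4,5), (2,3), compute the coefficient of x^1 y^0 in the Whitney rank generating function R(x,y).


R(x,y) = sum over A in 2^E of x^(r(E)-r(A)) * y^(|A|-r(A)).
G has 6 vertices, 6 edges. r(E) = 5.
Enumerate all 2^6 = 64 subsets.
Count subsets with r(E)-r(A)=1 and |A|-r(A)=0: 14.

14


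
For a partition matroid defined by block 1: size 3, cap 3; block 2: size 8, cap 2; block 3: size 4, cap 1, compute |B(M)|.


A basis picks exactly ci elements from block i.
Number of bases = product of C(|Si|, ci).
= C(3,3) * C(8,2) * C(4,1)
= 1 * 28 * 4
= 112.

112


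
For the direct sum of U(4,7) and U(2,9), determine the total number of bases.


Bases of a direct sum M1 + M2: |B| = |B(M1)| * |B(M2)|.
|B(U(4,7))| = C(7,4) = 35.
|B(U(2,9))| = C(9,2) = 36.
Total bases = 35 * 36 = 1260.

1260


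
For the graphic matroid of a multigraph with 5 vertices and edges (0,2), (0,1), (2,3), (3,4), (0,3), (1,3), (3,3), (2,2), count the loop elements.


In a graphic matroid, a loop is a self-loop edge (u,u) with rank 0.
Examining all 8 edges for self-loops...
Self-loops found: (3,3), (2,2)
Number of loops = 2.

2


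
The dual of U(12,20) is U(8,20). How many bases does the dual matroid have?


The dual of U(r,n) is U(n-r, n) = U(8,20).
Bases of U(8,20) are all (8)-element subsets.
|B(M*)| = C(20,8) = 125970.

125970


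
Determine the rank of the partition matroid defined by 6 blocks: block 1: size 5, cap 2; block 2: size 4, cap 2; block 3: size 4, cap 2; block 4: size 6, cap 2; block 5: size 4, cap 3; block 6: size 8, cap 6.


Rank of a partition matroid = sum of min(|Si|, ci) for each block.
= min(5,2) + min(4,2) + min(4,2) + min(6,2) + min(4,3) + min(8,6)
= 2 + 2 + 2 + 2 + 3 + 6
= 17.

17


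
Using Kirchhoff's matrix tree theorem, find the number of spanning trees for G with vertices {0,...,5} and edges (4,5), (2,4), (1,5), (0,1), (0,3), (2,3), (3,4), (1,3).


By Kirchhoff's matrix tree theorem, the number of spanning trees equals
the determinant of any cofactor of the Laplacian matrix L.
G has 6 vertices and 8 edges.
Computing the (5 x 5) cofactor determinant gives 30.

30


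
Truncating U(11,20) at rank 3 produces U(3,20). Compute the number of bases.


Truncating U(11,20) to rank 3 gives U(3,20).
Bases of U(3,20) are all 3-element subsets of 20 elements.
Number of bases = (20 choose 3) = 1140.

1140


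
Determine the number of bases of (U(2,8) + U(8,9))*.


(M1+M2)* = M1* + M2*.
M1* = U(6,8), bases: C(8,6) = 28.
M2* = U(1,9), bases: C(9,1) = 9.
|B(M*)| = 28 * 9 = 252.

252


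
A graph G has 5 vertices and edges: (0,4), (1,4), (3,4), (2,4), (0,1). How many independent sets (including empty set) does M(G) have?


An independent set in a graphic matroid is an acyclic edge subset.
G has 5 vertices and 5 edges.
Enumerate all 2^5 = 32 subsets, checking for acyclicity.
Total independent sets = 28.

28


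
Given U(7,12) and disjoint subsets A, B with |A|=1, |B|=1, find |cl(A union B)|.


|A union B| = 1 + 1 = 2 (disjoint).
In U(7,12), cl(S) = S if |S| < 7, else cl(S) = E.
Since 2 < 7, cl(A union B) = A union B.
|cl(A union B)| = 2.

2


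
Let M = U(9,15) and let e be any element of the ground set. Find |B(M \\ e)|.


Deleting e from U(9,15) gives U(9,14) since n > r.
Bases of U(9,14) = C(14,9) = 2002.

2002


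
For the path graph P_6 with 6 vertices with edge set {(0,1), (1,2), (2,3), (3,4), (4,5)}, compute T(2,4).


A path on 6 vertices is a tree with 5 edges.
T(x,y) = x^(5) for any tree.
T(2,4) = 2^5 = 32.

32


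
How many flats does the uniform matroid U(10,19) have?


Flats of U(10,19): every subset of size < 10 is a flat, plus E itself.
Count = (19 choose 0) + (19 choose 1) + (19 choose 2) + (19 choose 3) + (19 choose 4) + (19 choose 5) + (19 choose 6) + (19 choose 7) + (19 choose 8) + (19 choose 9) + 1
     = 1 + 19 + 171 + 969 + 3876 + 11628 + 27132 + 50388 + 75582 + 92378 + 1
     = 262145.

262145


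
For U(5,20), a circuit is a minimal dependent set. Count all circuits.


In U(5,20), circuits are the (6)-element subsets.
Any set of 6 elements is dependent, and removing any one element gives
an independent set of size 5, so it is a minimal dependent set.
Number of circuits = C(20,6) = 38760.

38760


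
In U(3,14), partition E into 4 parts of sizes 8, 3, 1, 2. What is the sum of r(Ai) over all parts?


r(Ai) = min(|Ai|, 3) for each part.
Sum = min(8,3) + min(3,3) + min(1,3) + min(2,3)
    = 3 + 3 + 1 + 2
    = 9.

9


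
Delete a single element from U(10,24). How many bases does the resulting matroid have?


Deleting e from U(10,24) gives U(10,23) since n > r.
Bases of U(10,23) = C(23,10) = 1144066.

1144066


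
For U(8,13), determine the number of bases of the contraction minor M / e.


Contracting e from U(8,13) gives U(7,12).
Bases of U(7,12) = C(12,7) = 12! / (7! * 5!) = 792.

792


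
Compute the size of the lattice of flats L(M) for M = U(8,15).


Flats of U(8,15): every subset of size < 8 is a flat, plus E itself.
Count = C(15,0) + C(15,1) + C(15,2) + C(15,3) + C(15,4) + C(15,5) + C(15,6) + C(15,7) + 1
     = 1 + 15 + 105 + 455 + 1365 + 3003 + 5005 + 6435 + 1
     = 16385.

16385


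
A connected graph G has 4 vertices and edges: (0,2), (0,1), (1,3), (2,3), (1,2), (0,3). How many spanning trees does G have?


By Kirchhoff's matrix tree theorem, the number of spanning trees equals
the determinant of any cofactor of the Laplacian matrix L.
G has 4 vertices and 6 edges.
Computing the (3 x 3) cofactor determinant gives 16.

16


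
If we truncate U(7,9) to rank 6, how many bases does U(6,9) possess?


Truncating U(7,9) to rank 6 gives U(6,9).
Bases of U(6,9) are all 6-element subsets of 9 elements.
Number of bases = C(9,6) = 9! / (6! * 3!) = 84.

84


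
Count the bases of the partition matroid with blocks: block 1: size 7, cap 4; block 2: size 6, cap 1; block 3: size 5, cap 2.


A basis picks exactly ci elements from block i.
Number of bases = product of C(|Si|, ci).
= C(7,4) * C(6,1) * C(5,2)
= 35 * 6 * 10
= 2100.

2100


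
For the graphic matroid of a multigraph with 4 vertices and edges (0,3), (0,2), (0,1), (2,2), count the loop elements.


In a graphic matroid, a loop is a self-loop edge (u,u) with rank 0.
Examining all 4 edges for self-loops...
Self-loops found: (2,2)
Number of loops = 1.

1


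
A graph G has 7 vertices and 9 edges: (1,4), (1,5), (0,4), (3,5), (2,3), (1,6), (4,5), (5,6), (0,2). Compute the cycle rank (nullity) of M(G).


Cycle rank (nullity) = |E| - r(M) = |E| - (|V| - c).
|E| = 9, |V| = 7, c = 1.
Nullity = 9 - (7 - 1) = 9 - 6 = 3.

3


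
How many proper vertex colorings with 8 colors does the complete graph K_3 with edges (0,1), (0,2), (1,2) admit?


P(K_3, k) = k(k-1)(k-2)...(k-2).
P(8) = (8) * (7) * (6) = 336.

336


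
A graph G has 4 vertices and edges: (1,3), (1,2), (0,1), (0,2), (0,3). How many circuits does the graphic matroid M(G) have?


A circuit in a graphic matroid = edge set of a simple cycle.
G has 4 vertices and 5 edges.
Enumerating all minimal edge subsets forming cycles...
Total circuits found: 3.

3


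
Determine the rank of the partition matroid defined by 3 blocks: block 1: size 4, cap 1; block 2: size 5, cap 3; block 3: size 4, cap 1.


Rank of a partition matroid = sum of min(|Si|, ci) for each block.
= min(4,1) + min(5,3) + min(4,1)
= 1 + 3 + 1
= 5.

5


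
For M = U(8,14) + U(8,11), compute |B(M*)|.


(M1+M2)* = M1* + M2*.
M1* = U(6,14), bases: C(14,6) = 3003.
M2* = U(3,11), bases: C(11,3) = 165.
|B(M*)| = 3003 * 165 = 495495.

495495


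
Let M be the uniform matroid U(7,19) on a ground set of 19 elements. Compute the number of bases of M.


Bases of U(7,19) are all 7-element subsets of the 19-element ground set.
Number of bases = C(19,7).
(19 choose 7) = 50388.

50388


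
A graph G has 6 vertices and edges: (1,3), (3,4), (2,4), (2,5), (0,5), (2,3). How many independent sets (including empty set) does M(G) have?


An independent set in a graphic matroid is an acyclic edge subset.
G has 6 vertices and 6 edges.
Enumerate all 2^6 = 64 subsets, checking for acyclicity.
Total independent sets = 56.

56


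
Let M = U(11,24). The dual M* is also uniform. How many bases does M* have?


The dual of U(r,n) is U(n-r, n) = U(13,24).
Bases of U(13,24) are all (13)-element subsets.
|B(M*)| = C(24,13) = 24! / (13! * 11!) = 2496144.

2496144


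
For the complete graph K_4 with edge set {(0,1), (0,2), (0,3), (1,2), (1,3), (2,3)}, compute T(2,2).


T(K_4; x,y) = x^3 + 3x^2 + 4xy + 2x + y^3 + 3y^2 + 2y.
Substituting x=2, y=2:
= 8 + 12 + 16 + 4 + 8 + 12 + 4
= 64.

64


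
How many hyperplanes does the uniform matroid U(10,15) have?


Hyperplanes of U(10,15) are flats of rank 9.
In a uniform matroid, these are exactly the (9)-element subsets.
Count = C(15,9) = 5005.

5005


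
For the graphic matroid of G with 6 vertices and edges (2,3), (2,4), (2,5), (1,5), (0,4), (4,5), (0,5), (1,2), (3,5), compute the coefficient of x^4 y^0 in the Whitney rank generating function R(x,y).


R(x,y) = sum over A in 2^E of x^(r(E)-r(A)) * y^(|A|-r(A)).
G has 6 vertices, 9 edges. r(E) = 5.
Enumerate all 2^9 = 512 subsets.
Count subsets with r(E)-r(A)=4 and |A|-r(A)=0: 9.

9


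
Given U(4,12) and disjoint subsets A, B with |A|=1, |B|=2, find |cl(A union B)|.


|A union B| = 1 + 2 = 3 (disjoint).
In U(4,12), cl(S) = S if |S| < 4, else cl(S) = E.
Since 3 < 4, cl(A union B) = A union B.
|cl(A union B)| = 3.

3


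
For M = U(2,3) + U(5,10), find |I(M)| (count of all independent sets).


For a direct sum, |I(M1+M2)| = |I(M1)| * |I(M2)|.
|I(U(2,3))| = sum C(3,k) for k=0..2 = 7.
|I(U(5,10))| = sum C(10,k) for k=0..5 = 638.
Total = 7 * 638 = 4466.

4466


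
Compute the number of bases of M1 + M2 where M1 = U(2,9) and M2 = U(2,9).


Bases of a direct sum M1 + M2: |B| = |B(M1)| * |B(M2)|.
|B(U(2,9))| = C(9,2) = 36.
|B(U(2,9))| = C(9,2) = 36.
Total bases = 36 * 36 = 1296.

1296


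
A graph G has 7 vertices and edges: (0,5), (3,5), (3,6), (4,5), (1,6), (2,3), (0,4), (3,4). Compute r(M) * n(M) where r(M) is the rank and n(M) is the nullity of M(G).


r(M) = |V| - c = 7 - 1 = 6.
nullity = |E| - r(M) = 8 - 6 = 2.
Product = 6 * 2 = 12.

12


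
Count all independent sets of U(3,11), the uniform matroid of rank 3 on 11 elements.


Independent sets of U(3,11) are all subsets of size <= 3.
Count = (11 choose 0) + (11 choose 1) + (11 choose 2) + (11 choose 3)
     = 1 + 11 + 55 + 165
     = 232.

232


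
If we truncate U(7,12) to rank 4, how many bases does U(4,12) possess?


Truncating U(7,12) to rank 4 gives U(4,12).
Bases of U(4,12) are all 4-element subsets of 12 elements.
Number of bases = (12 choose 4) = 495.

495


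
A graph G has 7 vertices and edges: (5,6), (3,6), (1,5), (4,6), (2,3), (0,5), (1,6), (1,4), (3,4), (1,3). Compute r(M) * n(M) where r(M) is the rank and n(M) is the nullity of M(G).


r(M) = |V| - c = 7 - 1 = 6.
nullity = |E| - r(M) = 10 - 6 = 4.
Product = 6 * 4 = 24.

24


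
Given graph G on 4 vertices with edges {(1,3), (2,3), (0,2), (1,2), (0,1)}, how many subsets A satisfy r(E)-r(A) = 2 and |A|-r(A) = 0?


R(x,y) = sum over A in 2^E of x^(r(E)-r(A)) * y^(|A|-r(A)).
G has 4 vertices, 5 edges. r(E) = 3.
Enumerate all 2^5 = 32 subsets.
Count subsets with r(E)-r(A)=2 and |A|-r(A)=0: 5.

5


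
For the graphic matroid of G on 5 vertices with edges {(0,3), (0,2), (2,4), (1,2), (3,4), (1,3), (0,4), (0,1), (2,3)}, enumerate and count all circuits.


A circuit in a graphic matroid = edge set of a simple cycle.
G has 5 vertices and 9 edges.
Enumerating all minimal edge subsets forming cycles...
Total circuits found: 22.

22


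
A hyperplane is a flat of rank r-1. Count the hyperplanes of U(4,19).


Hyperplanes of U(4,19) are flats of rank 3.
In a uniform matroid, these are exactly the (3)-element subsets.
Count = C(19,3) = (19 * 18 * 17) / (1 * 2 * 3) = 969.

969


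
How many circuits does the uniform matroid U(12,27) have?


In U(12,27), circuits are the (13)-element subsets.
Any set of 13 elements is dependent, and removing any one element gives
an independent set of size 12, so it is a minimal dependent set.
Number of circuits = C(27,13) = 20058300.

20058300


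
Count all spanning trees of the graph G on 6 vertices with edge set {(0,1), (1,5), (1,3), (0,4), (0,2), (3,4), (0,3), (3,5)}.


By Kirchhoff's matrix tree theorem, the number of spanning trees equals
the determinant of any cofactor of the Laplacian matrix L.
G has 6 vertices and 8 edges.
Computing the (5 x 5) cofactor determinant gives 21.

21


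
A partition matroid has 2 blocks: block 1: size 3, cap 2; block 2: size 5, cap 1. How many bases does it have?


A basis picks exactly ci elements from block i.
Number of bases = product of C(|Si|, ci).
= C(3,2) * C(5,1)
= 3 * 5
= 15.

15


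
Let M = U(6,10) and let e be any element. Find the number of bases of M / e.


Contracting e from U(6,10) gives U(5,9).
Bases of U(5,9) = (9 choose 5) = 126.

126


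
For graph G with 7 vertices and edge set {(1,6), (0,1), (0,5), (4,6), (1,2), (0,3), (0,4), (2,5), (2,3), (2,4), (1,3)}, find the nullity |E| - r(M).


Cycle rank (nullity) = |E| - r(M) = |E| - (|V| - c).
|E| = 11, |V| = 7, c = 1.
Nullity = 11 - (7 - 1) = 11 - 6 = 5.

5


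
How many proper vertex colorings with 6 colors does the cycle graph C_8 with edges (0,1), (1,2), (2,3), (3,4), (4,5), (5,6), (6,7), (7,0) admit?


P(C_8, k) = (k-1)^8 + (-1)^8*(k-1).
P(6) = (5)^8 + 5
= 390625 + 5 = 390630.

390630


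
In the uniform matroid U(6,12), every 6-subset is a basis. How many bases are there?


Bases of U(6,12) are all 6-element subsets of the 12-element ground set.
Number of bases = C(12,6).
C(12,6) = 924.

924


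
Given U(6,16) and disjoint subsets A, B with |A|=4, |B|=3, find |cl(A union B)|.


|A union B| = 4 + 3 = 7 (disjoint).
In U(6,16), cl(S) = S if |S| < 6, else cl(S) = E.
Since 7 >= 6, cl(A union B) = E.
|cl(A union B)| = 16.

16


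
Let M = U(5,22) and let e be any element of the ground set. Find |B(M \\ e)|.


Deleting e from U(5,22) gives U(5,21) since n > r.
Bases of U(5,21) = (21 choose 5) = 20349.

20349


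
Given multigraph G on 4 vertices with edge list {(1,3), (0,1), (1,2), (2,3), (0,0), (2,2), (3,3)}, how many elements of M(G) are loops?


In a graphic matroid, a loop is a self-loop edge (u,u) with rank 0.
Examining all 7 edges for self-loops...
Self-loops found: (0,0), (2,2), (3,3)
Number of loops = 3.

3


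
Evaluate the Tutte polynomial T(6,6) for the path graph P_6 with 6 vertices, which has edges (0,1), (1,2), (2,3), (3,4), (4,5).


A path on 6 vertices is a tree with 5 edges.
T(x,y) = x^(5) for any tree.
T(6,6) = 6^5 = 7776.

7776


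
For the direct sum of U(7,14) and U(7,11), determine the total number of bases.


Bases of a direct sum M1 + M2: |B| = |B(M1)| * |B(M2)|.
|B(U(7,14))| = C(14,7) = 3432.
|B(U(7,11))| = C(11,7) = 330.
Total bases = 3432 * 330 = 1132560.

1132560


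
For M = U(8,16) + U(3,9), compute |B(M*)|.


(M1+M2)* = M1* + M2*.
M1* = U(8,16), bases: C(16,8) = 12870.
M2* = U(6,9), bases: C(9,6) = 84.
|B(M*)| = 12870 * 84 = 1081080.

1081080


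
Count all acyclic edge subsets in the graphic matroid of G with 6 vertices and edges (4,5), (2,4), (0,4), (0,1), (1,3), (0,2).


An independent set in a graphic matroid is an acyclic edge subset.
G has 6 vertices and 6 edges.
Enumerate all 2^6 = 64 subsets, checking for acyclicity.
Total independent sets = 56.

56


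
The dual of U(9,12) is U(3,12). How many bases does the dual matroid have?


The dual of U(r,n) is U(n-r, n) = U(3,12).
Bases of U(3,12) are all (3)-element subsets.
|B(M*)| = C(12,3) = (12 * 11 * 10) / (1 * 2 * 3) = 220.

220


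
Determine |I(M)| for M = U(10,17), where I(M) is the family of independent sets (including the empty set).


Independent sets of U(10,17) are all subsets of size <= 10.
Count = (17 choose 0) + (17 choose 1) + (17 choose 2) + (17 choose 3) + (17 choose 4) + (17 choose 5) + (17 choose 6) + (17 choose 7) + (17 choose 8) + (17 choose 9) + (17 choose 10)
     = 1 + 17 + 136 + 680 + 2380 + 6188 + 12376 + 19448 + 24310 + 24310 + 19448
     = 109294.

109294


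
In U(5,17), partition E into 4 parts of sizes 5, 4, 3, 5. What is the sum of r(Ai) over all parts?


r(Ai) = min(|Ai|, 5) for each part.
Sum = min(5,5) + min(4,5) + min(3,5) + min(5,5)
    = 5 + 4 + 3 + 5
    = 17.

17


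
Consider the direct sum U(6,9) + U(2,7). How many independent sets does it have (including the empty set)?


For a direct sum, |I(M1+M2)| = |I(M1)| * |I(M2)|.
|I(U(6,9))| = sum C(9,k) for k=0..6 = 466.
|I(U(2,7))| = sum C(7,k) for k=0..2 = 29.
Total = 466 * 29 = 13514.

13514


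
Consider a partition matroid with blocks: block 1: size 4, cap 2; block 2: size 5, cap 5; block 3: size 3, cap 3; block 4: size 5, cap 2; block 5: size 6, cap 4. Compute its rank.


Rank of a partition matroid = sum of min(|Si|, ci) for each block.
= min(4,2) + min(5,5) + min(3,3) + min(5,2) + min(6,4)
= 2 + 5 + 3 + 2 + 4
= 16.

16


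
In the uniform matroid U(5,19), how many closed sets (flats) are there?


Flats of U(5,19): every subset of size < 5 is a flat, plus E itself.
Count = (19 choose 0) + (19 choose 1) + (19 choose 2) + (19 choose 3) + (19 choose 4) + 1
     = 1 + 19 + 171 + 969 + 3876 + 1
     = 5037.

5037


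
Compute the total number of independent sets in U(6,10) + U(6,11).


For a direct sum, |I(M1+M2)| = |I(M1)| * |I(M2)|.
|I(U(6,10))| = sum C(10,k) for k=0..6 = 848.
|I(U(6,11))| = sum C(11,k) for k=0..6 = 1486.
Total = 848 * 1486 = 1260128.

1260128


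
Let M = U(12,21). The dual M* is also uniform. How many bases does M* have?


The dual of U(r,n) is U(n-r, n) = U(9,21).
Bases of U(9,21) are all (9)-element subsets.
|B(M*)| = C(21,9) = 21! / (9! * 12!) = 293930.

293930


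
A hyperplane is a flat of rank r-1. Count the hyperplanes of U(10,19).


Hyperplanes of U(10,19) are flats of rank 9.
In a uniform matroid, these are exactly the (9)-element subsets.
Count = C(19,9) = 19! / (9! * 10!) = 92378.

92378


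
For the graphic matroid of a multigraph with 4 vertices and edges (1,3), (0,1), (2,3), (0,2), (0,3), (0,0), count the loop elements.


In a graphic matroid, a loop is a self-loop edge (u,u) with rank 0.
Examining all 6 edges for self-loops...
Self-loops found: (0,0)
Number of loops = 1.

1


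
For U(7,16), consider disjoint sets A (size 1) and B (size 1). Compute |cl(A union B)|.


|A union B| = 1 + 1 = 2 (disjoint).
In U(7,16), cl(S) = S if |S| < 7, else cl(S) = E.
Since 2 < 7, cl(A union B) = A union B.
|cl(A union B)| = 2.

2


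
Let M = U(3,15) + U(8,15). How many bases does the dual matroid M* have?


(M1+M2)* = M1* + M2*.
M1* = U(12,15), bases: C(15,12) = 455.
M2* = U(7,15), bases: C(15,7) = 6435.
|B(M*)| = 455 * 6435 = 2927925.

2927925


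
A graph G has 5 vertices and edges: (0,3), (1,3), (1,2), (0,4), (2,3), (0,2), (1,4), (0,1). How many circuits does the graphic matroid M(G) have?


A circuit in a graphic matroid = edge set of a simple cycle.
G has 5 vertices and 8 edges.
Enumerating all minimal edge subsets forming cycles...
Total circuits found: 12.

12


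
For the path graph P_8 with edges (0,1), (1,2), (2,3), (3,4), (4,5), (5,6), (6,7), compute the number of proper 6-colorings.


P(P_8, k) = k * (k-1)^(7).
P(6) = 6 * 5^7 = 6 * 78125 = 468750.

468750


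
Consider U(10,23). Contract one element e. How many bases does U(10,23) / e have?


Contracting e from U(10,23) gives U(9,22).
Bases of U(9,22) = C(22,9) = 497420.

497420


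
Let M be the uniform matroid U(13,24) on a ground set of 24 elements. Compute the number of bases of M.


Bases of U(13,24) are all 13-element subsets of the 24-element ground set.
Number of bases = C(24,13).
(24 choose 13) = 2496144.

2496144


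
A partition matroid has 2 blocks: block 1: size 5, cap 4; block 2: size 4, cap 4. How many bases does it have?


A basis picks exactly ci elements from block i.
Number of bases = product of C(|Si|, ci).
= C(5,4) * C(4,4)
= 5 * 1
= 5.

5


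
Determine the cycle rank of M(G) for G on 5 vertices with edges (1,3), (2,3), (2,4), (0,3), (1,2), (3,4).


Cycle rank (nullity) = |E| - r(M) = |E| - (|V| - c).
|E| = 6, |V| = 5, c = 1.
Nullity = 6 - (5 - 1) = 6 - 4 = 2.

2


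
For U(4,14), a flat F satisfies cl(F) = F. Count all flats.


Flats of U(4,14): every subset of size < 4 is a flat, plus E itself.
Count = (14 choose 0) + (14 choose 1) + (14 choose 2) + (14 choose 3) + 1
     = 1 + 14 + 91 + 364 + 1
     = 471.

471


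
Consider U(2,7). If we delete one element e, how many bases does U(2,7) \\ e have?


Deleting e from U(2,7) gives U(2,6) since n > r.
Bases of U(2,6) = C(6,2) = 6! / (2! * 4!) = 15.

15


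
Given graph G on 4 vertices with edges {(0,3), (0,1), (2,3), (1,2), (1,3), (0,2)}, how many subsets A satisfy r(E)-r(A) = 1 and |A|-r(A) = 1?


R(x,y) = sum over A in 2^E of x^(r(E)-r(A)) * y^(|A|-r(A)).
G has 4 vertices, 6 edges. r(E) = 3.
Enumerate all 2^6 = 64 subsets.
Count subsets with r(E)-r(A)=1 and |A|-r(A)=1: 4.

4


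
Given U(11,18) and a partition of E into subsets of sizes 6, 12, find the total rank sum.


r(Ai) = min(|Ai|, 11) for each part.
Sum = min(6,11) + min(12,11)
    = 6 + 11
    = 17.

17


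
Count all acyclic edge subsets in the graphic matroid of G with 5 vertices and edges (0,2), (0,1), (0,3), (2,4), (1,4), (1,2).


An independent set in a graphic matroid is an acyclic edge subset.
G has 5 vertices and 6 edges.
Enumerate all 2^6 = 64 subsets, checking for acyclicity.
Total independent sets = 48.

48


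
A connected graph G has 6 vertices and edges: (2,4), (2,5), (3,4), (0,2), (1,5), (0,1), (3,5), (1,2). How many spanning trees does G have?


By Kirchhoff's matrix tree theorem, the number of spanning trees equals
the determinant of any cofactor of the Laplacian matrix L.
G has 6 vertices and 8 edges.
Computing the (5 x 5) cofactor determinant gives 29.

29


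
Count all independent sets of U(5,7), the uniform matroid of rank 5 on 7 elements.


Independent sets of U(5,7) are all subsets of size <= 5.
Count = C(7,0) + C(7,1) + C(7,2) + C(7,3) + C(7,4) + C(7,5)
     = 1 + 7 + 21 + 35 + 35 + 21
     = 120.

120


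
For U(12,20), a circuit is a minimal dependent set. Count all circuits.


In U(12,20), circuits are the (13)-element subsets.
Any set of 13 elements is dependent, and removing any one element gives
an independent set of size 12, so it is a minimal dependent set.
Number of circuits = C(20,13) = 77520.

77520


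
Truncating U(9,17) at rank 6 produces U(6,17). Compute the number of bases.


Truncating U(9,17) to rank 6 gives U(6,17).
Bases of U(6,17) are all 6-element subsets of 17 elements.
Number of bases = (17 choose 6) = 12376.

12376


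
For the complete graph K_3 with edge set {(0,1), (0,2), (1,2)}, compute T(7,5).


T(K_3; x,y) = x^2 + x + y.
T(7,5) = 49 + 7 + 5 = 61.

61


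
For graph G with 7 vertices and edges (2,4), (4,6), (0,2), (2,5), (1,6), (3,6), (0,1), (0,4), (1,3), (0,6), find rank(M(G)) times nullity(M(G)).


r(M) = |V| - c = 7 - 1 = 6.
nullity = |E| - r(M) = 10 - 6 = 4.
Product = 6 * 4 = 24.

24


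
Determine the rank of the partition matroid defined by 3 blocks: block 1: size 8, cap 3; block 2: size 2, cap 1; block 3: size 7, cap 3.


Rank of a partition matroid = sum of min(|Si|, ci) for each block.
= min(8,3) + min(2,1) + min(7,3)
= 3 + 1 + 3
= 7.

7


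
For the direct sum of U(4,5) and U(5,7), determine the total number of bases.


Bases of a direct sum M1 + M2: |B| = |B(M1)| * |B(M2)|.
|B(U(4,5))| = C(5,4) = 5.
|B(U(5,7))| = C(7,5) = 21.
Total bases = 5 * 21 = 105.

105
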